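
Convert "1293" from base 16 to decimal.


Input: "1293" in base 16
Positional expansion:
  Digit '1' (value 1) x 16^3 = 4096
  Digit '2' (value 2) x 16^2 = 512
  Digit '9' (value 9) x 16^1 = 144
  Digit '3' (value 3) x 16^0 = 3
Sum = 4755

4755


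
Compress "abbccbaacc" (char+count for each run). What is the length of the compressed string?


Input: abbccbaacc
Runs:
  'a' x 1 => "a1"
  'b' x 2 => "b2"
  'c' x 2 => "c2"
  'b' x 1 => "b1"
  'a' x 2 => "a2"
  'c' x 2 => "c2"
Compressed: "a1b2c2b1a2c2"
Compressed length: 12

12


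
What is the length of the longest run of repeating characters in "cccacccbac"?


Input: "cccacccbac"
Scanning for longest run:
  Position 1 ('c'): continues run of 'c', length=2
  Position 2 ('c'): continues run of 'c', length=3
  Position 3 ('a'): new char, reset run to 1
  Position 4 ('c'): new char, reset run to 1
  Position 5 ('c'): continues run of 'c', length=2
  Position 6 ('c'): continues run of 'c', length=3
  Position 7 ('b'): new char, reset run to 1
  Position 8 ('a'): new char, reset run to 1
  Position 9 ('c'): new char, reset run to 1
Longest run: 'c' with length 3

3


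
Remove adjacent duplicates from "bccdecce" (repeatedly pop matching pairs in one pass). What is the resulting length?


Input: bccdecce
Stack-based adjacent duplicate removal:
  Read 'b': push. Stack: b
  Read 'c': push. Stack: bc
  Read 'c': matches stack top 'c' => pop. Stack: b
  Read 'd': push. Stack: bd
  Read 'e': push. Stack: bde
  Read 'c': push. Stack: bdec
  Read 'c': matches stack top 'c' => pop. Stack: bde
  Read 'e': matches stack top 'e' => pop. Stack: bd
Final stack: "bd" (length 2)

2


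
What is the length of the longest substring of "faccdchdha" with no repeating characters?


Input: "faccdchdha"
Sliding window (track last position of each char):
  Position 0 ('f'): window [0,0] length 1 -- new best
  Position 1 ('a'): window [0,1] length 2 -- new best
  Position 2 ('c'): window [0,2] length 3 -- new best
  Position 3 ('c'): repeat (last at 2), move window start to 3
  Position 3 ('c'): window [3,3] length 1
  Position 4 ('d'): window [3,4] length 2
  Position 5 ('c'): repeat (last at 3), move window start to 4
  Position 5 ('c'): window [4,5] length 2
  Position 6 ('h'): window [4,6] length 3
  Position 7 ('d'): repeat (last at 4), move window start to 5
  Position 7 ('d'): window [5,7] length 3
  Position 8 ('h'): repeat (last at 6), move window start to 7
  Position 8 ('h'): window [7,8] length 2
  Position 9 ('a'): window [7,9] length 3
Longest substring with no repeats: "fac" with length 3

3


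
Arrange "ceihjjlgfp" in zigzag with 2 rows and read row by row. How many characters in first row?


Zigzag "ceihjjlgfp" into 2 rows:
Placing characters:
  'c' => row 0
  'e' => row 1
  'i' => row 0
  'h' => row 1
  'j' => row 0
  'j' => row 1
  'l' => row 0
  'g' => row 1
  'f' => row 0
  'p' => row 1
Rows:
  Row 0: "cijlf"
  Row 1: "ehjgp"
First row length: 5

5


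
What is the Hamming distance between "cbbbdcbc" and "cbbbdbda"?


Comparing "cbbbdcbc" and "cbbbdbda" position by position:
  Position 0: 'c' vs 'c' => same
  Position 1: 'b' vs 'b' => same
  Position 2: 'b' vs 'b' => same
  Position 3: 'b' vs 'b' => same
  Position 4: 'd' vs 'd' => same
  Position 5: 'c' vs 'b' => differ
  Position 6: 'b' vs 'd' => differ
  Position 7: 'c' vs 'a' => differ
Total differences (Hamming distance): 3

3


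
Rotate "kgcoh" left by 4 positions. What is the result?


Input: "kgcoh", rotate left by 4
First 4 characters: "kgco"
Remaining characters: "h"
Concatenate remaining + first: "h" + "kgco" = "hkgco"

hkgco


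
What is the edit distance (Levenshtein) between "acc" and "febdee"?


Computing edit distance: "acc" -> "febdee"
DP table:
           f    e    b    d    e    e
      0    1    2    3    4    5    6
  a   1    1    2    3    4    5    6
  c   2    2    2    3    4    5    6
  c   3    3    3    3    4    5    6
Edit distance = dp[3][6] = 6

6


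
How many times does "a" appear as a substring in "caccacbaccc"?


Searching for "a" in "caccacbaccc"
Scanning each position:
  Position 0: "c" => no
  Position 1: "a" => MATCH
  Position 2: "c" => no
  Position 3: "c" => no
  Position 4: "a" => MATCH
  Position 5: "c" => no
  Position 6: "b" => no
  Position 7: "a" => MATCH
  Position 8: "c" => no
  Position 9: "c" => no
  Position 10: "c" => no
Total occurrences: 3

3


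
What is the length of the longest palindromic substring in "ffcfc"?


Input: "ffcfc"
Checking substrings for palindromes:
  [1:4] "fcf" (len 3) => palindrome
  [2:5] "cfc" (len 3) => palindrome
  [0:2] "ff" (len 2) => palindrome
Longest palindromic substring: "fcf" with length 3

3


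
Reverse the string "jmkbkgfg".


Input: jmkbkgfg
Reading characters right to left:
  Position 7: 'g'
  Position 6: 'f'
  Position 5: 'g'
  Position 4: 'k'
  Position 3: 'b'
  Position 2: 'k'
  Position 1: 'm'
  Position 0: 'j'
Reversed: gfgkbkmj

gfgkbkmj


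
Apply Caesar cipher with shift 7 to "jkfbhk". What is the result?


Caesar cipher: shift "jkfbhk" by 7
  'j' (pos 9) + 7 = pos 16 = 'q'
  'k' (pos 10) + 7 = pos 17 = 'r'
  'f' (pos 5) + 7 = pos 12 = 'm'
  'b' (pos 1) + 7 = pos 8 = 'i'
  'h' (pos 7) + 7 = pos 14 = 'o'
  'k' (pos 10) + 7 = pos 17 = 'r'
Result: qrmior

qrmior


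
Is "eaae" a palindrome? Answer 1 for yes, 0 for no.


Input: eaae
Reversed: eaae
  Compare pos 0 ('e') with pos 3 ('e'): match
  Compare pos 1 ('a') with pos 2 ('a'): match
Result: palindrome

1


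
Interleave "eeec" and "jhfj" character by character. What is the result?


Interleaving "eeec" and "jhfj":
  Position 0: 'e' from first, 'j' from second => "ej"
  Position 1: 'e' from first, 'h' from second => "eh"
  Position 2: 'e' from first, 'f' from second => "ef"
  Position 3: 'c' from first, 'j' from second => "cj"
Result: ejehefcj

ejehefcj


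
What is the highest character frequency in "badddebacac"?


Input: badddebacac
Character counts:
  'a': 3
  'b': 2
  'c': 2
  'd': 3
  'e': 1
Maximum frequency: 3

3


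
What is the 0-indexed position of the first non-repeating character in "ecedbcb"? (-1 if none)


Input: ecedbcb
Character frequencies:
  'b': 2
  'c': 2
  'd': 1
  'e': 2
Scanning left to right for freq == 1:
  Position 0 ('e'): freq=2, skip
  Position 1 ('c'): freq=2, skip
  Position 2 ('e'): freq=2, skip
  Position 3 ('d'): unique! => answer = 3

3


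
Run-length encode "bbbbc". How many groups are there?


Input: bbbbc
Scanning for consecutive runs:
  Group 1: 'b' x 4 (positions 0-3)
  Group 2: 'c' x 1 (positions 4-4)
Total groups: 2

2


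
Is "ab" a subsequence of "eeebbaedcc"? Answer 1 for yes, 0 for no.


Check if "ab" is a subsequence of "eeebbaedcc"
Greedy scan:
  Position 0 ('e'): no match needed
  Position 1 ('e'): no match needed
  Position 2 ('e'): no match needed
  Position 3 ('b'): no match needed
  Position 4 ('b'): no match needed
  Position 5 ('a'): matches sub[0] = 'a'
  Position 6 ('e'): no match needed
  Position 7 ('d'): no match needed
  Position 8 ('c'): no match needed
  Position 9 ('c'): no match needed
Only matched 1/2 characters => not a subsequence

0


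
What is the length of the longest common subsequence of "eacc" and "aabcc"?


LCS of "eacc" and "aabcc"
DP table:
           a    a    b    c    c
      0    0    0    0    0    0
  e   0    0    0    0    0    0
  a   0    1    1    1    1    1
  c   0    1    1    1    2    2
  c   0    1    1    1    2    3
LCS length = dp[4][5] = 3

3


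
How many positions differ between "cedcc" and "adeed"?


Comparing "cedcc" and "adeed" position by position:
  Position 0: 'c' vs 'a' => DIFFER
  Position 1: 'e' vs 'd' => DIFFER
  Position 2: 'd' vs 'e' => DIFFER
  Position 3: 'c' vs 'e' => DIFFER
  Position 4: 'c' vs 'd' => DIFFER
Positions that differ: 5

5


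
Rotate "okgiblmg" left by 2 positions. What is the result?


Input: "okgiblmg", rotate left by 2
First 2 characters: "ok"
Remaining characters: "giblmg"
Concatenate remaining + first: "giblmg" + "ok" = "giblmgok"

giblmgok


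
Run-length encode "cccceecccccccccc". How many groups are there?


Input: cccceecccccccccc
Scanning for consecutive runs:
  Group 1: 'c' x 4 (positions 0-3)
  Group 2: 'e' x 2 (positions 4-5)
  Group 3: 'c' x 10 (positions 6-15)
Total groups: 3

3


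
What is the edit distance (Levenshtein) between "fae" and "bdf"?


Computing edit distance: "fae" -> "bdf"
DP table:
           b    d    f
      0    1    2    3
  f   1    1    2    2
  a   2    2    2    3
  e   3    3    3    3
Edit distance = dp[3][3] = 3

3


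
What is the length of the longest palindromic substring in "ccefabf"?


Input: "ccefabf"
Checking substrings for palindromes:
  [0:2] "cc" (len 2) => palindrome
Longest palindromic substring: "cc" with length 2

2


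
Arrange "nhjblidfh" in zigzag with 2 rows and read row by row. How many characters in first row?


Zigzag "nhjblidfh" into 2 rows:
Placing characters:
  'n' => row 0
  'h' => row 1
  'j' => row 0
  'b' => row 1
  'l' => row 0
  'i' => row 1
  'd' => row 0
  'f' => row 1
  'h' => row 0
Rows:
  Row 0: "njldh"
  Row 1: "hbif"
First row length: 5

5


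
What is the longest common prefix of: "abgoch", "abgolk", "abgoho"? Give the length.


Words: abgoch, abgolk, abgoho
  Position 0: all 'a' => match
  Position 1: all 'b' => match
  Position 2: all 'g' => match
  Position 3: all 'o' => match
  Position 4: ('c', 'l', 'h') => mismatch, stop
LCP = "abgo" (length 4)

4


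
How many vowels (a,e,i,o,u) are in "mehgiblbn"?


Input: mehgiblbn
Checking each character:
  'm' at position 0: consonant
  'e' at position 1: vowel (running total: 1)
  'h' at position 2: consonant
  'g' at position 3: consonant
  'i' at position 4: vowel (running total: 2)
  'b' at position 5: consonant
  'l' at position 6: consonant
  'b' at position 7: consonant
  'n' at position 8: consonant
Total vowels: 2

2


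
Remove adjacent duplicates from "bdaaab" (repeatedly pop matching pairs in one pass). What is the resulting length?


Input: bdaaab
Stack-based adjacent duplicate removal:
  Read 'b': push. Stack: b
  Read 'd': push. Stack: bd
  Read 'a': push. Stack: bda
  Read 'a': matches stack top 'a' => pop. Stack: bd
  Read 'a': push. Stack: bda
  Read 'b': push. Stack: bdab
Final stack: "bdab" (length 4)

4


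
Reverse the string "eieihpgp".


Input: eieihpgp
Reading characters right to left:
  Position 7: 'p'
  Position 6: 'g'
  Position 5: 'p'
  Position 4: 'h'
  Position 3: 'i'
  Position 2: 'e'
  Position 1: 'i'
  Position 0: 'e'
Reversed: pgphieie

pgphieie


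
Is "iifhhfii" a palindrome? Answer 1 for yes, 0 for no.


Input: iifhhfii
Reversed: iifhhfii
  Compare pos 0 ('i') with pos 7 ('i'): match
  Compare pos 1 ('i') with pos 6 ('i'): match
  Compare pos 2 ('f') with pos 5 ('f'): match
  Compare pos 3 ('h') with pos 4 ('h'): match
Result: palindrome

1


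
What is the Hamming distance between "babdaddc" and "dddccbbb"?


Comparing "babdaddc" and "dddccbbb" position by position:
  Position 0: 'b' vs 'd' => differ
  Position 1: 'a' vs 'd' => differ
  Position 2: 'b' vs 'd' => differ
  Position 3: 'd' vs 'c' => differ
  Position 4: 'a' vs 'c' => differ
  Position 5: 'd' vs 'b' => differ
  Position 6: 'd' vs 'b' => differ
  Position 7: 'c' vs 'b' => differ
Total differences (Hamming distance): 8

8


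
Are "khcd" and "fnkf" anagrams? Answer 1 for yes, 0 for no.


Strings: "khcd", "fnkf"
Sorted first:  cdhk
Sorted second: ffkn
Differ at position 0: 'c' vs 'f' => not anagrams

0


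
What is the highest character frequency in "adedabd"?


Input: adedabd
Character counts:
  'a': 2
  'b': 1
  'd': 3
  'e': 1
Maximum frequency: 3

3


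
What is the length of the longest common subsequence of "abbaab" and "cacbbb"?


LCS of "abbaab" and "cacbbb"
DP table:
           c    a    c    b    b    b
      0    0    0    0    0    0    0
  a   0    0    1    1    1    1    1
  b   0    0    1    1    2    2    2
  b   0    0    1    1    2    3    3
  a   0    0    1    1    2    3    3
  a   0    0    1    1    2    3    3
  b   0    0    1    1    2    3    4
LCS length = dp[6][6] = 4

4


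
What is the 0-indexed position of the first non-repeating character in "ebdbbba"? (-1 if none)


Input: ebdbbba
Character frequencies:
  'a': 1
  'b': 4
  'd': 1
  'e': 1
Scanning left to right for freq == 1:
  Position 0 ('e'): unique! => answer = 0

0


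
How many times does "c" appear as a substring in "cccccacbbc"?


Searching for "c" in "cccccacbbc"
Scanning each position:
  Position 0: "c" => MATCH
  Position 1: "c" => MATCH
  Position 2: "c" => MATCH
  Position 3: "c" => MATCH
  Position 4: "c" => MATCH
  Position 5: "a" => no
  Position 6: "c" => MATCH
  Position 7: "b" => no
  Position 8: "b" => no
  Position 9: "c" => MATCH
Total occurrences: 7

7


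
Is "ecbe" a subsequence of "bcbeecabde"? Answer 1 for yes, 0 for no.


Check if "ecbe" is a subsequence of "bcbeecabde"
Greedy scan:
  Position 0 ('b'): no match needed
  Position 1 ('c'): no match needed
  Position 2 ('b'): no match needed
  Position 3 ('e'): matches sub[0] = 'e'
  Position 4 ('e'): no match needed
  Position 5 ('c'): matches sub[1] = 'c'
  Position 6 ('a'): no match needed
  Position 7 ('b'): matches sub[2] = 'b'
  Position 8 ('d'): no match needed
  Position 9 ('e'): matches sub[3] = 'e'
All 4 characters matched => is a subsequence

1


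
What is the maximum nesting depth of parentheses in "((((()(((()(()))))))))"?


Input: "((((()(((()(()))))))))"
Tracking depth:
  Position 0 '(': depth becomes 1
  Position 1 '(': depth becomes 2
  Position 2 '(': depth becomes 3
  Position 3 '(': depth becomes 4
  Position 4 '(': depth becomes 5
  Position 5 ')': depth becomes 4
  Position 6 '(': depth becomes 5
  Position 7 '(': depth becomes 6
  Position 8 '(': depth becomes 7
  Position 9 '(': depth becomes 8
  Position 10 ')': depth becomes 7
  Position 11 '(': depth becomes 8
  Position 12 '(': depth becomes 9
  Position 13 ')': depth becomes 8
  Position 14 ')': depth becomes 7
  Position 15 ')': depth becomes 6
  Position 16 ')': depth becomes 5
  Position 17 ')': depth becomes 4
  Position 18 ')': depth becomes 3
  Position 19 ')': depth becomes 2
  Position 20 ')': depth becomes 1
  Position 21 ')': depth becomes 0
Maximum depth reached: 9

9


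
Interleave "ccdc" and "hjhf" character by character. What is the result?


Interleaving "ccdc" and "hjhf":
  Position 0: 'c' from first, 'h' from second => "ch"
  Position 1: 'c' from first, 'j' from second => "cj"
  Position 2: 'd' from first, 'h' from second => "dh"
  Position 3: 'c' from first, 'f' from second => "cf"
Result: chcjdhcf

chcjdhcf


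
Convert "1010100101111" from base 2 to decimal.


Input: "1010100101111" in base 2
Positional expansion:
  Digit '1' (value 1) x 2^12 = 4096
  Digit '0' (value 0) x 2^11 = 0
  Digit '1' (value 1) x 2^10 = 1024
  Digit '0' (value 0) x 2^9 = 0
  Digit '1' (value 1) x 2^8 = 256
  Digit '0' (value 0) x 2^7 = 0
  Digit '0' (value 0) x 2^6 = 0
  Digit '1' (value 1) x 2^5 = 32
  Digit '0' (value 0) x 2^4 = 0
  Digit '1' (value 1) x 2^3 = 8
  Digit '1' (value 1) x 2^2 = 4
  Digit '1' (value 1) x 2^1 = 2
  Digit '1' (value 1) x 2^0 = 1
Sum = 5423

5423


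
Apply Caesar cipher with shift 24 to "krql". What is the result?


Caesar cipher: shift "krql" by 24
  'k' (pos 10) + 24 = pos 8 = 'i'
  'r' (pos 17) + 24 = pos 15 = 'p'
  'q' (pos 16) + 24 = pos 14 = 'o'
  'l' (pos 11) + 24 = pos 9 = 'j'
Result: ipoj

ipoj


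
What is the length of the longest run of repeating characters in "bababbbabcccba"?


Input: "bababbbabcccba"
Scanning for longest run:
  Position 1 ('a'): new char, reset run to 1
  Position 2 ('b'): new char, reset run to 1
  Position 3 ('a'): new char, reset run to 1
  Position 4 ('b'): new char, reset run to 1
  Position 5 ('b'): continues run of 'b', length=2
  Position 6 ('b'): continues run of 'b', length=3
  Position 7 ('a'): new char, reset run to 1
  Position 8 ('b'): new char, reset run to 1
  Position 9 ('c'): new char, reset run to 1
  Position 10 ('c'): continues run of 'c', length=2
  Position 11 ('c'): continues run of 'c', length=3
  Position 12 ('b'): new char, reset run to 1
  Position 13 ('a'): new char, reset run to 1
Longest run: 'b' with length 3

3


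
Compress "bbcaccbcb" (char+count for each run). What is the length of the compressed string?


Input: bbcaccbcb
Runs:
  'b' x 2 => "b2"
  'c' x 1 => "c1"
  'a' x 1 => "a1"
  'c' x 2 => "c2"
  'b' x 1 => "b1"
  'c' x 1 => "c1"
  'b' x 1 => "b1"
Compressed: "b2c1a1c2b1c1b1"
Compressed length: 14

14


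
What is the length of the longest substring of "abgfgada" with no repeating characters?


Input: "abgfgada"
Sliding window (track last position of each char):
  Position 0 ('a'): window [0,0] length 1 -- new best
  Position 1 ('b'): window [0,1] length 2 -- new best
  Position 2 ('g'): window [0,2] length 3 -- new best
  Position 3 ('f'): window [0,3] length 4 -- new best
  Position 4 ('g'): repeat (last at 2), move window start to 3
  Position 4 ('g'): window [3,4] length 2
  Position 5 ('a'): window [3,5] length 3
  Position 6 ('d'): window [3,6] length 4
  Position 7 ('a'): repeat (last at 5), move window start to 6
  Position 7 ('a'): window [6,7] length 2
Longest substring with no repeats: "abgf" with length 4

4


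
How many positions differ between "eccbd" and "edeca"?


Comparing "eccbd" and "edeca" position by position:
  Position 0: 'e' vs 'e' => same
  Position 1: 'c' vs 'd' => DIFFER
  Position 2: 'c' vs 'e' => DIFFER
  Position 3: 'b' vs 'c' => DIFFER
  Position 4: 'd' vs 'a' => DIFFER
Positions that differ: 4

4


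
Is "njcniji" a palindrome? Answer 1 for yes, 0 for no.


Input: njcniji
Reversed: ijincjn
  Compare pos 0 ('n') with pos 6 ('i'): MISMATCH
  Compare pos 1 ('j') with pos 5 ('j'): match
  Compare pos 2 ('c') with pos 4 ('i'): MISMATCH
Result: not a palindrome

0


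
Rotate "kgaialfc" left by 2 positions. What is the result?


Input: "kgaialfc", rotate left by 2
First 2 characters: "kg"
Remaining characters: "aialfc"
Concatenate remaining + first: "aialfc" + "kg" = "aialfckg"

aialfckg


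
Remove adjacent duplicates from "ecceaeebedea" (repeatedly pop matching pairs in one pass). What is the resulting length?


Input: ecceaeebedea
Stack-based adjacent duplicate removal:
  Read 'e': push. Stack: e
  Read 'c': push. Stack: ec
  Read 'c': matches stack top 'c' => pop. Stack: e
  Read 'e': matches stack top 'e' => pop. Stack: (empty)
  Read 'a': push. Stack: a
  Read 'e': push. Stack: ae
  Read 'e': matches stack top 'e' => pop. Stack: a
  Read 'b': push. Stack: ab
  Read 'e': push. Stack: abe
  Read 'd': push. Stack: abed
  Read 'e': push. Stack: abede
  Read 'a': push. Stack: abedea
Final stack: "abedea" (length 6)

6


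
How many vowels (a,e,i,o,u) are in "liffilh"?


Input: liffilh
Checking each character:
  'l' at position 0: consonant
  'i' at position 1: vowel (running total: 1)
  'f' at position 2: consonant
  'f' at position 3: consonant
  'i' at position 4: vowel (running total: 2)
  'l' at position 5: consonant
  'h' at position 6: consonant
Total vowels: 2

2


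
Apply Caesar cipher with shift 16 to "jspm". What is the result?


Caesar cipher: shift "jspm" by 16
  'j' (pos 9) + 16 = pos 25 = 'z'
  's' (pos 18) + 16 = pos 8 = 'i'
  'p' (pos 15) + 16 = pos 5 = 'f'
  'm' (pos 12) + 16 = pos 2 = 'c'
Result: zifc

zifc


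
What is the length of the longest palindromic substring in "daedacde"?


Input: "daedacde"
Checking substrings for palindromes:
  No multi-char palindromic substrings found
Longest palindromic substring: "d" with length 1

1


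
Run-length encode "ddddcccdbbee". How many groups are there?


Input: ddddcccdbbee
Scanning for consecutive runs:
  Group 1: 'd' x 4 (positions 0-3)
  Group 2: 'c' x 3 (positions 4-6)
  Group 3: 'd' x 1 (positions 7-7)
  Group 4: 'b' x 2 (positions 8-9)
  Group 5: 'e' x 2 (positions 10-11)
Total groups: 5

5


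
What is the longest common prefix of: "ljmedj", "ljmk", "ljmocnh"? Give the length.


Words: ljmedj, ljmk, ljmocnh
  Position 0: all 'l' => match
  Position 1: all 'j' => match
  Position 2: all 'm' => match
  Position 3: ('e', 'k', 'o') => mismatch, stop
LCP = "ljm" (length 3)

3


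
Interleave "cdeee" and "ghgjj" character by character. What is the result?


Interleaving "cdeee" and "ghgjj":
  Position 0: 'c' from first, 'g' from second => "cg"
  Position 1: 'd' from first, 'h' from second => "dh"
  Position 2: 'e' from first, 'g' from second => "eg"
  Position 3: 'e' from first, 'j' from second => "ej"
  Position 4: 'e' from first, 'j' from second => "ej"
Result: cgdhegejej

cgdhegejej


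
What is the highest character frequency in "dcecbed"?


Input: dcecbed
Character counts:
  'b': 1
  'c': 2
  'd': 2
  'e': 2
Maximum frequency: 2

2


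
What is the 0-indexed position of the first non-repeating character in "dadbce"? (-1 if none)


Input: dadbce
Character frequencies:
  'a': 1
  'b': 1
  'c': 1
  'd': 2
  'e': 1
Scanning left to right for freq == 1:
  Position 0 ('d'): freq=2, skip
  Position 1 ('a'): unique! => answer = 1

1


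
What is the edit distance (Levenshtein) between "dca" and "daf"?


Computing edit distance: "dca" -> "daf"
DP table:
           d    a    f
      0    1    2    3
  d   1    0    1    2
  c   2    1    1    2
  a   3    2    1    2
Edit distance = dp[3][3] = 2

2


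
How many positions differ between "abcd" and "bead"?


Comparing "abcd" and "bead" position by position:
  Position 0: 'a' vs 'b' => DIFFER
  Position 1: 'b' vs 'e' => DIFFER
  Position 2: 'c' vs 'a' => DIFFER
  Position 3: 'd' vs 'd' => same
Positions that differ: 3

3


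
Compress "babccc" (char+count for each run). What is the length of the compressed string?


Input: babccc
Runs:
  'b' x 1 => "b1"
  'a' x 1 => "a1"
  'b' x 1 => "b1"
  'c' x 3 => "c3"
Compressed: "b1a1b1c3"
Compressed length: 8

8


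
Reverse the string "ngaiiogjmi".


Input: ngaiiogjmi
Reading characters right to left:
  Position 9: 'i'
  Position 8: 'm'
  Position 7: 'j'
  Position 6: 'g'
  Position 5: 'o'
  Position 4: 'i'
  Position 3: 'i'
  Position 2: 'a'
  Position 1: 'g'
  Position 0: 'n'
Reversed: imjgoiiagn

imjgoiiagn


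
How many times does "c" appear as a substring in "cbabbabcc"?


Searching for "c" in "cbabbabcc"
Scanning each position:
  Position 0: "c" => MATCH
  Position 1: "b" => no
  Position 2: "a" => no
  Position 3: "b" => no
  Position 4: "b" => no
  Position 5: "a" => no
  Position 6: "b" => no
  Position 7: "c" => MATCH
  Position 8: "c" => MATCH
Total occurrences: 3

3


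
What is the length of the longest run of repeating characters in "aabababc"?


Input: "aabababc"
Scanning for longest run:
  Position 1 ('a'): continues run of 'a', length=2
  Position 2 ('b'): new char, reset run to 1
  Position 3 ('a'): new char, reset run to 1
  Position 4 ('b'): new char, reset run to 1
  Position 5 ('a'): new char, reset run to 1
  Position 6 ('b'): new char, reset run to 1
  Position 7 ('c'): new char, reset run to 1
Longest run: 'a' with length 2

2


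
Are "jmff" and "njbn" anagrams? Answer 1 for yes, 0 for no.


Strings: "jmff", "njbn"
Sorted first:  ffjm
Sorted second: bjnn
Differ at position 0: 'f' vs 'b' => not anagrams

0


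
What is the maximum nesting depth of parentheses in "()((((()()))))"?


Input: "()((((()()))))"
Tracking depth:
  Position 0 '(': depth becomes 1
  Position 1 ')': depth becomes 0
  Position 2 '(': depth becomes 1
  Position 3 '(': depth becomes 2
  Position 4 '(': depth becomes 3
  Position 5 '(': depth becomes 4
  Position 6 '(': depth becomes 5
  Position 7 ')': depth becomes 4
  Position 8 '(': depth becomes 5
  Position 9 ')': depth becomes 4
  Position 10 ')': depth becomes 3
  Position 11 ')': depth becomes 2
  Position 12 ')': depth becomes 1
  Position 13 ')': depth becomes 0
Maximum depth reached: 5

5


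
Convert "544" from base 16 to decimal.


Input: "544" in base 16
Positional expansion:
  Digit '5' (value 5) x 16^2 = 1280
  Digit '4' (value 4) x 16^1 = 64
  Digit '4' (value 4) x 16^0 = 4
Sum = 1348

1348


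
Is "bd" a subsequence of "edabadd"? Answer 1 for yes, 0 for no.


Check if "bd" is a subsequence of "edabadd"
Greedy scan:
  Position 0 ('e'): no match needed
  Position 1 ('d'): no match needed
  Position 2 ('a'): no match needed
  Position 3 ('b'): matches sub[0] = 'b'
  Position 4 ('a'): no match needed
  Position 5 ('d'): matches sub[1] = 'd'
  Position 6 ('d'): no match needed
All 2 characters matched => is a subsequence

1


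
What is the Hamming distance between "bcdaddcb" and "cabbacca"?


Comparing "bcdaddcb" and "cabbacca" position by position:
  Position 0: 'b' vs 'c' => differ
  Position 1: 'c' vs 'a' => differ
  Position 2: 'd' vs 'b' => differ
  Position 3: 'a' vs 'b' => differ
  Position 4: 'd' vs 'a' => differ
  Position 5: 'd' vs 'c' => differ
  Position 6: 'c' vs 'c' => same
  Position 7: 'b' vs 'a' => differ
Total differences (Hamming distance): 7

7


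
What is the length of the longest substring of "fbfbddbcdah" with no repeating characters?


Input: "fbfbddbcdah"
Sliding window (track last position of each char):
  Position 0 ('f'): window [0,0] length 1 -- new best
  Position 1 ('b'): window [0,1] length 2 -- new best
  Position 2 ('f'): repeat (last at 0), move window start to 1
  Position 2 ('f'): window [1,2] length 2
  Position 3 ('b'): repeat (last at 1), move window start to 2
  Position 3 ('b'): window [2,3] length 2
  Position 4 ('d'): window [2,4] length 3 -- new best
  Position 5 ('d'): repeat (last at 4), move window start to 5
  Position 5 ('d'): window [5,5] length 1
  Position 6 ('b'): window [5,6] length 2
  Position 7 ('c'): window [5,7] length 3
  Position 8 ('d'): repeat (last at 5), move window start to 6
  Position 8 ('d'): window [6,8] length 3
  Position 9 ('a'): window [6,9] length 4 -- new best
  Position 10 ('h'): window [6,10] length 5 -- new best
Longest substring with no repeats: "bcdah" with length 5

5


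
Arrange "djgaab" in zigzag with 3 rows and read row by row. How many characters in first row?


Zigzag "djgaab" into 3 rows:
Placing characters:
  'd' => row 0
  'j' => row 1
  'g' => row 2
  'a' => row 1
  'a' => row 0
  'b' => row 1
Rows:
  Row 0: "da"
  Row 1: "jab"
  Row 2: "g"
First row length: 2

2


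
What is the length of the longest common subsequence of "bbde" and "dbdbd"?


LCS of "bbde" and "dbdbd"
DP table:
           d    b    d    b    d
      0    0    0    0    0    0
  b   0    0    1    1    1    1
  b   0    0    1    1    2    2
  d   0    1    1    2    2    3
  e   0    1    1    2    2    3
LCS length = dp[4][5] = 3

3


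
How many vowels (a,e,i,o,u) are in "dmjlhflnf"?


Input: dmjlhflnf
Checking each character:
  'd' at position 0: consonant
  'm' at position 1: consonant
  'j' at position 2: consonant
  'l' at position 3: consonant
  'h' at position 4: consonant
  'f' at position 5: consonant
  'l' at position 6: consonant
  'n' at position 7: consonant
  'f' at position 8: consonant
Total vowels: 0

0


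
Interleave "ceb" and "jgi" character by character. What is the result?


Interleaving "ceb" and "jgi":
  Position 0: 'c' from first, 'j' from second => "cj"
  Position 1: 'e' from first, 'g' from second => "eg"
  Position 2: 'b' from first, 'i' from second => "bi"
Result: cjegbi

cjegbi


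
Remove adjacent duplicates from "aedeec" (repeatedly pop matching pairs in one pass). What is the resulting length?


Input: aedeec
Stack-based adjacent duplicate removal:
  Read 'a': push. Stack: a
  Read 'e': push. Stack: ae
  Read 'd': push. Stack: aed
  Read 'e': push. Stack: aede
  Read 'e': matches stack top 'e' => pop. Stack: aed
  Read 'c': push. Stack: aedc
Final stack: "aedc" (length 4)

4


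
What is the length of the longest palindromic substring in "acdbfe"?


Input: "acdbfe"
Checking substrings for palindromes:
  No multi-char palindromic substrings found
Longest palindromic substring: "a" with length 1

1


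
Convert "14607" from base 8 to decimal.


Input: "14607" in base 8
Positional expansion:
  Digit '1' (value 1) x 8^4 = 4096
  Digit '4' (value 4) x 8^3 = 2048
  Digit '6' (value 6) x 8^2 = 384
  Digit '0' (value 0) x 8^1 = 0
  Digit '7' (value 7) x 8^0 = 7
Sum = 6535

6535


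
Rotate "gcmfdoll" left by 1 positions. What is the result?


Input: "gcmfdoll", rotate left by 1
First 1 characters: "g"
Remaining characters: "cmfdoll"
Concatenate remaining + first: "cmfdoll" + "g" = "cmfdollg"

cmfdollg


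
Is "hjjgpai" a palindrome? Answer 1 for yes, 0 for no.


Input: hjjgpai
Reversed: iapgjjh
  Compare pos 0 ('h') with pos 6 ('i'): MISMATCH
  Compare pos 1 ('j') with pos 5 ('a'): MISMATCH
  Compare pos 2 ('j') with pos 4 ('p'): MISMATCH
Result: not a palindrome

0


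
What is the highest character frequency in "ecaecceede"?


Input: ecaecceede
Character counts:
  'a': 1
  'c': 3
  'd': 1
  'e': 5
Maximum frequency: 5

5


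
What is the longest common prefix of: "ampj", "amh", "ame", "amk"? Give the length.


Words: ampj, amh, ame, amk
  Position 0: all 'a' => match
  Position 1: all 'm' => match
  Position 2: ('p', 'h', 'e', 'k') => mismatch, stop
LCP = "am" (length 2)

2


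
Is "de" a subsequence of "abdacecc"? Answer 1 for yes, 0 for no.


Check if "de" is a subsequence of "abdacecc"
Greedy scan:
  Position 0 ('a'): no match needed
  Position 1 ('b'): no match needed
  Position 2 ('d'): matches sub[0] = 'd'
  Position 3 ('a'): no match needed
  Position 4 ('c'): no match needed
  Position 5 ('e'): matches sub[1] = 'e'
  Position 6 ('c'): no match needed
  Position 7 ('c'): no match needed
All 2 characters matched => is a subsequence

1


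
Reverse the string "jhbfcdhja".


Input: jhbfcdhja
Reading characters right to left:
  Position 8: 'a'
  Position 7: 'j'
  Position 6: 'h'
  Position 5: 'd'
  Position 4: 'c'
  Position 3: 'f'
  Position 2: 'b'
  Position 1: 'h'
  Position 0: 'j'
Reversed: ajhdcfbhj

ajhdcfbhj


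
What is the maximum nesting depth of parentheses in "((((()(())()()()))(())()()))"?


Input: "((((()(())()()()))(())()()))"
Tracking depth:
  Position 0 '(': depth becomes 1
  Position 1 '(': depth becomes 2
  Position 2 '(': depth becomes 3
  Position 3 '(': depth becomes 4
  Position 4 '(': depth becomes 5
  Position 5 ')': depth becomes 4
  Position 6 '(': depth becomes 5
  Position 7 '(': depth becomes 6
  Position 8 ')': depth becomes 5
  Position 9 ')': depth becomes 4
  Position 10 '(': depth becomes 5
  Position 11 ')': depth becomes 4
  Position 12 '(': depth becomes 5
  Position 13 ')': depth becomes 4
  Position 14 '(': depth becomes 5
  Position 15 ')': depth becomes 4
  Position 16 ')': depth becomes 3
  Position 17 ')': depth becomes 2
  Position 18 '(': depth becomes 3
  Position 19 '(': depth becomes 4
  Position 20 ')': depth becomes 3
  Position 21 ')': depth becomes 2
  Position 22 '(': depth becomes 3
  Position 23 ')': depth becomes 2
  Position 24 '(': depth becomes 3
  Position 25 ')': depth becomes 2
  Position 26 ')': depth becomes 1
  Position 27 ')': depth becomes 0
Maximum depth reached: 6

6


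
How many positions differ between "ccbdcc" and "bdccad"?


Comparing "ccbdcc" and "bdccad" position by position:
  Position 0: 'c' vs 'b' => DIFFER
  Position 1: 'c' vs 'd' => DIFFER
  Position 2: 'b' vs 'c' => DIFFER
  Position 3: 'd' vs 'c' => DIFFER
  Position 4: 'c' vs 'a' => DIFFER
  Position 5: 'c' vs 'd' => DIFFER
Positions that differ: 6

6


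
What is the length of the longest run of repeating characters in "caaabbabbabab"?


Input: "caaabbabbabab"
Scanning for longest run:
  Position 1 ('a'): new char, reset run to 1
  Position 2 ('a'): continues run of 'a', length=2
  Position 3 ('a'): continues run of 'a', length=3
  Position 4 ('b'): new char, reset run to 1
  Position 5 ('b'): continues run of 'b', length=2
  Position 6 ('a'): new char, reset run to 1
  Position 7 ('b'): new char, reset run to 1
  Position 8 ('b'): continues run of 'b', length=2
  Position 9 ('a'): new char, reset run to 1
  Position 10 ('b'): new char, reset run to 1
  Position 11 ('a'): new char, reset run to 1
  Position 12 ('b'): new char, reset run to 1
Longest run: 'a' with length 3

3


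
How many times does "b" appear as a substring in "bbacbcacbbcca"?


Searching for "b" in "bbacbcacbbcca"
Scanning each position:
  Position 0: "b" => MATCH
  Position 1: "b" => MATCH
  Position 2: "a" => no
  Position 3: "c" => no
  Position 4: "b" => MATCH
  Position 5: "c" => no
  Position 6: "a" => no
  Position 7: "c" => no
  Position 8: "b" => MATCH
  Position 9: "b" => MATCH
  Position 10: "c" => no
  Position 11: "c" => no
  Position 12: "a" => no
Total occurrences: 5

5


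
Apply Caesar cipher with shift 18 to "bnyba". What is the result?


Caesar cipher: shift "bnyba" by 18
  'b' (pos 1) + 18 = pos 19 = 't'
  'n' (pos 13) + 18 = pos 5 = 'f'
  'y' (pos 24) + 18 = pos 16 = 'q'
  'b' (pos 1) + 18 = pos 19 = 't'
  'a' (pos 0) + 18 = pos 18 = 's'
Result: tfqts

tfqts


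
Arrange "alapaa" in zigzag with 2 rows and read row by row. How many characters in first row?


Zigzag "alapaa" into 2 rows:
Placing characters:
  'a' => row 0
  'l' => row 1
  'a' => row 0
  'p' => row 1
  'a' => row 0
  'a' => row 1
Rows:
  Row 0: "aaa"
  Row 1: "lpa"
First row length: 3

3


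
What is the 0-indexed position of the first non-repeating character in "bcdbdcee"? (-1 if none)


Input: bcdbdcee
Character frequencies:
  'b': 2
  'c': 2
  'd': 2
  'e': 2
Scanning left to right for freq == 1:
  Position 0 ('b'): freq=2, skip
  Position 1 ('c'): freq=2, skip
  Position 2 ('d'): freq=2, skip
  Position 3 ('b'): freq=2, skip
  Position 4 ('d'): freq=2, skip
  Position 5 ('c'): freq=2, skip
  Position 6 ('e'): freq=2, skip
  Position 7 ('e'): freq=2, skip
  No unique character found => answer = -1

-1


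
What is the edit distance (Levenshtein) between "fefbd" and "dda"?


Computing edit distance: "fefbd" -> "dda"
DP table:
           d    d    a
      0    1    2    3
  f   1    1    2    3
  e   2    2    2    3
  f   3    3    3    3
  b   4    4    4    4
  d   5    4    4    5
Edit distance = dp[5][3] = 5

5


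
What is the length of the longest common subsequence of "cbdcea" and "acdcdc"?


LCS of "cbdcea" and "acdcdc"
DP table:
           a    c    d    c    d    c
      0    0    0    0    0    0    0
  c   0    0    1    1    1    1    1
  b   0    0    1    1    1    1    1
  d   0    0    1    2    2    2    2
  c   0    0    1    2    3    3    3
  e   0    0    1    2    3    3    3
  a   0    1    1    2    3    3    3
LCS length = dp[6][6] = 3

3


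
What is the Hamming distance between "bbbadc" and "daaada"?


Comparing "bbbadc" and "daaada" position by position:
  Position 0: 'b' vs 'd' => differ
  Position 1: 'b' vs 'a' => differ
  Position 2: 'b' vs 'a' => differ
  Position 3: 'a' vs 'a' => same
  Position 4: 'd' vs 'd' => same
  Position 5: 'c' vs 'a' => differ
Total differences (Hamming distance): 4

4


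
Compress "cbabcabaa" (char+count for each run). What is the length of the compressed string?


Input: cbabcabaa
Runs:
  'c' x 1 => "c1"
  'b' x 1 => "b1"
  'a' x 1 => "a1"
  'b' x 1 => "b1"
  'c' x 1 => "c1"
  'a' x 1 => "a1"
  'b' x 1 => "b1"
  'a' x 2 => "a2"
Compressed: "c1b1a1b1c1a1b1a2"
Compressed length: 16

16


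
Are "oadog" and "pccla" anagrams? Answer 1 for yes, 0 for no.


Strings: "oadog", "pccla"
Sorted first:  adgoo
Sorted second: acclp
Differ at position 1: 'd' vs 'c' => not anagrams

0


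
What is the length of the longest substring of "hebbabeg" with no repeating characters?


Input: "hebbabeg"
Sliding window (track last position of each char):
  Position 0 ('h'): window [0,0] length 1 -- new best
  Position 1 ('e'): window [0,1] length 2 -- new best
  Position 2 ('b'): window [0,2] length 3 -- new best
  Position 3 ('b'): repeat (last at 2), move window start to 3
  Position 3 ('b'): window [3,3] length 1
  Position 4 ('a'): window [3,4] length 2
  Position 5 ('b'): repeat (last at 3), move window start to 4
  Position 5 ('b'): window [4,5] length 2
  Position 6 ('e'): window [4,6] length 3
  Position 7 ('g'): window [4,7] length 4 -- new best
Longest substring with no repeats: "abeg" with length 4

4


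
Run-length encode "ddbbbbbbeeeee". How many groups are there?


Input: ddbbbbbbeeeee
Scanning for consecutive runs:
  Group 1: 'd' x 2 (positions 0-1)
  Group 2: 'b' x 6 (positions 2-7)
  Group 3: 'e' x 5 (positions 8-12)
Total groups: 3

3


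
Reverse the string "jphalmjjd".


Input: jphalmjjd
Reading characters right to left:
  Position 8: 'd'
  Position 7: 'j'
  Position 6: 'j'
  Position 5: 'm'
  Position 4: 'l'
  Position 3: 'a'
  Position 2: 'h'
  Position 1: 'p'
  Position 0: 'j'
Reversed: djjmlahpj

djjmlahpj


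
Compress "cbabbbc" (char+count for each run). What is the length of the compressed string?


Input: cbabbbc
Runs:
  'c' x 1 => "c1"
  'b' x 1 => "b1"
  'a' x 1 => "a1"
  'b' x 3 => "b3"
  'c' x 1 => "c1"
Compressed: "c1b1a1b3c1"
Compressed length: 10

10


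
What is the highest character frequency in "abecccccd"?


Input: abecccccd
Character counts:
  'a': 1
  'b': 1
  'c': 5
  'd': 1
  'e': 1
Maximum frequency: 5

5


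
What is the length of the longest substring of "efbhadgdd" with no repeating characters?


Input: "efbhadgdd"
Sliding window (track last position of each char):
  Position 0 ('e'): window [0,0] length 1 -- new best
  Position 1 ('f'): window [0,1] length 2 -- new best
  Position 2 ('b'): window [0,2] length 3 -- new best
  Position 3 ('h'): window [0,3] length 4 -- new best
  Position 4 ('a'): window [0,4] length 5 -- new best
  Position 5 ('d'): window [0,5] length 6 -- new best
  Position 6 ('g'): window [0,6] length 7 -- new best
  Position 7 ('d'): repeat (last at 5), move window start to 6
  Position 7 ('d'): window [6,7] length 2
  Position 8 ('d'): repeat (last at 7), move window start to 8
  Position 8 ('d'): window [8,8] length 1
Longest substring with no repeats: "efbhadg" with length 7

7


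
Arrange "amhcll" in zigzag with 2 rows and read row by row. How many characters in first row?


Zigzag "amhcll" into 2 rows:
Placing characters:
  'a' => row 0
  'm' => row 1
  'h' => row 0
  'c' => row 1
  'l' => row 0
  'l' => row 1
Rows:
  Row 0: "ahl"
  Row 1: "mcl"
First row length: 3

3


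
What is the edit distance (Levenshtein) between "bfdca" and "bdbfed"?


Computing edit distance: "bfdca" -> "bdbfed"
DP table:
           b    d    b    f    e    d
      0    1    2    3    4    5    6
  b   1    0    1    2    3    4    5
  f   2    1    1    2    2    3    4
  d   3    2    1    2    3    3    3
  c   4    3    2    2    3    4    4
  a   5    4    3    3    3    4    5
Edit distance = dp[5][6] = 5

5


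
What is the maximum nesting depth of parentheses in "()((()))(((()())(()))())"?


Input: "()((()))(((()())(()))())"
Tracking depth:
  Position 0 '(': depth becomes 1
  Position 1 ')': depth becomes 0
  Position 2 '(': depth becomes 1
  Position 3 '(': depth becomes 2
  Position 4 '(': depth becomes 3
  Position 5 ')': depth becomes 2
  Position 6 ')': depth becomes 1
  Position 7 ')': depth becomes 0
  Position 8 '(': depth becomes 1
  Position 9 '(': depth becomes 2
  Position 10 '(': depth becomes 3
  Position 11 '(': depth becomes 4
  Position 12 ')': depth becomes 3
  Position 13 '(': depth becomes 4
  Position 14 ')': depth becomes 3
  Position 15 ')': depth becomes 2
  Position 16 '(': depth becomes 3
  Position 17 '(': depth becomes 4
  Position 18 ')': depth becomes 3
  Position 19 ')': depth becomes 2
  Position 20 ')': depth becomes 1
  Position 21 '(': depth becomes 2
  Position 22 ')': depth becomes 1
  Position 23 ')': depth becomes 0
Maximum depth reached: 4

4


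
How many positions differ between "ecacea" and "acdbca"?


Comparing "ecacea" and "acdbca" position by position:
  Position 0: 'e' vs 'a' => DIFFER
  Position 1: 'c' vs 'c' => same
  Position 2: 'a' vs 'd' => DIFFER
  Position 3: 'c' vs 'b' => DIFFER
  Position 4: 'e' vs 'c' => DIFFER
  Position 5: 'a' vs 'a' => same
Positions that differ: 4

4
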